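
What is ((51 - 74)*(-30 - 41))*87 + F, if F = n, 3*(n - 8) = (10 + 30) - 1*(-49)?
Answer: 426326/3 ≈ 1.4211e+5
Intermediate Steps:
n = 113/3 (n = 8 + ((10 + 30) - 1*(-49))/3 = 8 + (40 + 49)/3 = 8 + (⅓)*89 = 8 + 89/3 = 113/3 ≈ 37.667)
F = 113/3 ≈ 37.667
((51 - 74)*(-30 - 41))*87 + F = ((51 - 74)*(-30 - 41))*87 + 113/3 = -23*(-71)*87 + 113/3 = 1633*87 + 113/3 = 142071 + 113/3 = 426326/3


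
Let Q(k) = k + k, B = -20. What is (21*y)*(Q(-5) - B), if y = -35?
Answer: -7350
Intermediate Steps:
Q(k) = 2*k
(21*y)*(Q(-5) - B) = (21*(-35))*(2*(-5) - 1*(-20)) = -735*(-10 + 20) = -735*10 = -7350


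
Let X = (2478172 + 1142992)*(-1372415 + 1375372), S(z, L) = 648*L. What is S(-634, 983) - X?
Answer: -10707144964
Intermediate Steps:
X = 10707781948 (X = 3621164*2957 = 10707781948)
S(-634, 983) - X = 648*983 - 1*10707781948 = 636984 - 10707781948 = -10707144964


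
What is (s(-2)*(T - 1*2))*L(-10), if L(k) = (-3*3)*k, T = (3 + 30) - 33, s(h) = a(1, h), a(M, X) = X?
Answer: 360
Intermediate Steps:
s(h) = h
T = 0 (T = 33 - 33 = 0)
L(k) = -9*k
(s(-2)*(T - 1*2))*L(-10) = (-2*(0 - 1*2))*(-9*(-10)) = -2*(0 - 2)*90 = -2*(-2)*90 = 4*90 = 360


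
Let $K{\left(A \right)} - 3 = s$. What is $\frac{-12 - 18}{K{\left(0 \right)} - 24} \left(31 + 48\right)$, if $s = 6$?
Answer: $158$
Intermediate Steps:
$K{\left(A \right)} = 9$ ($K{\left(A \right)} = 3 + 6 = 9$)
$\frac{-12 - 18}{K{\left(0 \right)} - 24} \left(31 + 48\right) = \frac{-12 - 18}{9 - 24} \left(31 + 48\right) = - \frac{30}{-15} \cdot 79 = \left(-30\right) \left(- \frac{1}{15}\right) 79 = 2 \cdot 79 = 158$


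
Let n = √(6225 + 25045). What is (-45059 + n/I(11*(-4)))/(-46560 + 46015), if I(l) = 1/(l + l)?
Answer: 45059/545 + 88*√31270/545 ≈ 111.23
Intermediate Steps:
n = √31270 ≈ 176.83
I(l) = 1/(2*l)
(-45059 + n/I(11*(-4)))/(-46560 + 46015) = (-45059 + √31270/((1/(2*((11*(-4)))))))/(-46560 + 46015) = (-45059 + √31270/(((½)/(-44))))/(-545) = (-45059 + √31270/(((½)*(-1/44))))*(-1/545) = (-45059 + √31270/(-1/88))*(-1/545) = (-45059 + √31270*(-88))*(-1/545) = (-45059 - 88*√31270)*(-1/545) = 45059/545 + 88*√31270/545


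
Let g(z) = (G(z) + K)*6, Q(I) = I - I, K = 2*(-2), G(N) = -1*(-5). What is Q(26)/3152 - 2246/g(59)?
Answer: -1123/3 ≈ -374.33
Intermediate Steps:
G(N) = 5
K = -4
Q(I) = 0
g(z) = 6 (g(z) = (5 - 4)*6 = 1*6 = 6)
Q(26)/3152 - 2246/g(59) = 0/3152 - 2246/6 = 0*(1/3152) - 2246*⅙ = 0 - 1123/3 = -1123/3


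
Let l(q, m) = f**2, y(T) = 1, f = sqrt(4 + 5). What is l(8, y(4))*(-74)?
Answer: -666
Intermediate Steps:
f = 3 (f = sqrt(9) = 3)
l(q, m) = 9 (l(q, m) = 3**2 = 9)
l(8, y(4))*(-74) = 9*(-74) = -666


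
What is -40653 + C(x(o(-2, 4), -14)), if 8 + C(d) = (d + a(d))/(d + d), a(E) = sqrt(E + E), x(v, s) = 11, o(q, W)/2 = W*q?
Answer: -81321/2 + sqrt(22)/22 ≈ -40660.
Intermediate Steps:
o(q, W) = 2*W*q (o(q, W) = 2*(W*q) = 2*W*q)
a(E) = sqrt(2)*sqrt(E) (a(E) = sqrt(2*E) = sqrt(2)*sqrt(E))
C(d) = -8 + (d + sqrt(2)*sqrt(d))/(2*d) (C(d) = -8 + (d + sqrt(2)*sqrt(d))/(d + d) = -8 + (d + sqrt(2)*sqrt(d))/((2*d)) = -8 + (d + sqrt(2)*sqrt(d))*(1/(2*d)) = -8 + (d + sqrt(2)*sqrt(d))/(2*d))
-40653 + C(x(o(-2, 4), -14)) = -40653 + (-15/2 + sqrt(2)/(2*sqrt(11))) = -40653 + (-15/2 + sqrt(2)*(sqrt(11)/11)/2) = -40653 + (-15/2 + sqrt(22)/22) = -81321/2 + sqrt(22)/22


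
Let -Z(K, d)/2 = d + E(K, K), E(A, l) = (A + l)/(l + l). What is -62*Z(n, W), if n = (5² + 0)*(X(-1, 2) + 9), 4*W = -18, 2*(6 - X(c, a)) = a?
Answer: -434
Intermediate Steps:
E(A, l) = (A + l)/(2*l) (E(A, l) = (A + l)/((2*l)) = (A + l)*(1/(2*l)) = (A + l)/(2*l))
X(c, a) = 6 - a/2
W = -9/2 (W = (¼)*(-18) = -9/2 ≈ -4.5000)
n = 350 (n = (5² + 0)*((6 - ½*2) + 9) = (25 + 0)*((6 - 1) + 9) = 25*(5 + 9) = 25*14 = 350)
Z(K, d) = -2 - 2*d (Z(K, d) = -2*(d + (K + K)/(2*K)) = -2*(d + (2*K)/(2*K)) = -2*(d + 1) = -2*(1 + d) = -2 - 2*d)
-62*Z(n, W) = -62*(-2 - 2*(-9/2)) = -62*(-2 + 9) = -62*7 = -434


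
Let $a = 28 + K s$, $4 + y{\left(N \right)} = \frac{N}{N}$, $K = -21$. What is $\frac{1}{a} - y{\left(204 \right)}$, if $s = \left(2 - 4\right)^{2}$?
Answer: $\frac{167}{56} \approx 2.9821$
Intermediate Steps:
$s = 4$ ($s = \left(-2\right)^{2} = 4$)
$y{\left(N \right)} = -3$ ($y{\left(N \right)} = -4 + \frac{N}{N} = -4 + 1 = -3$)
$a = -56$ ($a = 28 - 84 = -56$)
$\frac{1}{a} - y{\left(204 \right)} = \frac{1}{-56} - -3 = - \frac{1}{56} + 3 = \frac{167}{56}$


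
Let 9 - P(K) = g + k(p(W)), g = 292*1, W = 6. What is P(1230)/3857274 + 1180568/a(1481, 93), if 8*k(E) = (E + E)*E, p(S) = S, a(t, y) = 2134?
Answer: 1138443407126/2057855679 ≈ 553.22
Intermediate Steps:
k(E) = E²/4 (k(E) = ((E + E)*E)/8 = ((2*E)*E)/8 = (2*E²)/8 = E²/4)
g = 292
P(K) = -292 (P(K) = 9 - (292 + (¼)*6²) = 9 - (292 + (¼)*36) = 9 - (292 + 9) = 9 - 1*301 = 9 - 301 = -292)
P(1230)/3857274 + 1180568/a(1481, 93) = -292/3857274 + 1180568/2134 = -292*1/3857274 + 1180568*(1/2134) = -146/1928637 + 590284/1067 = 1138443407126/2057855679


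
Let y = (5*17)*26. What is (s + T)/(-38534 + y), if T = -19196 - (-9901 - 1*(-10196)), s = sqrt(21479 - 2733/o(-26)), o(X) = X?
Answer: 6497/12108 - sqrt(14590862)/944424 ≈ 0.53254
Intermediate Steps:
y = 2210 (y = 85*26 = 2210)
s = sqrt(14590862)/26 (s = sqrt(21479 - 2733/(-26)) = sqrt(21479 - 2733*(-1/26)) = sqrt(21479 + 2733/26) = sqrt(561187/26) = sqrt(14590862)/26 ≈ 146.92)
T = -19491 (T = -19196 - (-9901 + 10196) = -19196 - 1*295 = -19196 - 295 = -19491)
(s + T)/(-38534 + y) = (sqrt(14590862)/26 - 19491)/(-38534 + 2210) = (-19491 + sqrt(14590862)/26)/(-36324) = (-19491 + sqrt(14590862)/26)*(-1/36324) = 6497/12108 - sqrt(14590862)/944424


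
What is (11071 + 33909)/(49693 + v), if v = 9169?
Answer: 22490/29431 ≈ 0.76416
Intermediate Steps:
(11071 + 33909)/(49693 + v) = (11071 + 33909)/(49693 + 9169) = 44980/58862 = 44980*(1/58862) = 22490/29431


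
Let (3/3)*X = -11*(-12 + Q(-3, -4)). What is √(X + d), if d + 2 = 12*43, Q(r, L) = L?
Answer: √690 ≈ 26.268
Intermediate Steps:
d = 514 (d = -2 + 12*43 = -2 + 516 = 514)
X = 176 (X = -11*(-12 - 4) = -11*(-16) = 176)
√(X + d) = √(176 + 514) = √690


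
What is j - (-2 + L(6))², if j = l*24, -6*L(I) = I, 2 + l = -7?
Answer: -225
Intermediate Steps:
l = -9 (l = -2 - 7 = -9)
L(I) = -I/6
j = -216 (j = -9*24 = -216)
j - (-2 + L(6))² = -216 - (-2 - ⅙*6)² = -216 - (-2 - 1)² = -216 - 1*(-3)² = -216 - 1*9 = -216 - 9 = -225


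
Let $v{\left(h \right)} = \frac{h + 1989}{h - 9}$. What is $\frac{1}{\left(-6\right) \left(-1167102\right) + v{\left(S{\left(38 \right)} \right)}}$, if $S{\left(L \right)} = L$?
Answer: $\frac{29}{203077775} \approx 1.428 \cdot 10^{-7}$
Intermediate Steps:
$v{\left(h \right)} = \frac{1989 + h}{-9 + h}$
$\frac{1}{\left(-6\right) \left(-1167102\right) + v{\left(S{\left(38 \right)} \right)}} = \frac{1}{\left(-6\right) \left(-1167102\right) + \frac{1989 + 38}{-9 + 38}} = \frac{1}{7002612 + \frac{1}{29} \cdot 2027} = \frac{1}{7002612 + \frac{2027}{29}} = \frac{1}{\frac{203077775}{29}} = \frac{29}{203077775}$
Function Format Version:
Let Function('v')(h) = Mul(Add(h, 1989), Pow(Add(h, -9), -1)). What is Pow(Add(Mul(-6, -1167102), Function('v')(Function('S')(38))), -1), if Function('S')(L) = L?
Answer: Rational(29, 203077775) ≈ 1.4280e-7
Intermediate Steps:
Function('v')(h) = Mul(Pow(Add(-9, h), -1), Add(1989, h)) (Function('v')(h) = Mul(Add(1989, h), Pow(Add(-9, h), -1)) = Mul(Pow(Add(-9, h), -1), Add(1989, h)))
Pow(Add(Mul(-6, -1167102), Function('v')(Function('S')(38))), -1) = Pow(Add(Mul(-6, -1167102), Mul(Pow(Add(-9, 38), -1), Add(1989, 38))), -1) = Pow(Add(7002612, Mul(Pow(29, -1), 2027)), -1) = Pow(Add(7002612, Mul(Rational(1, 29), 2027)), -1) = Pow(Add(7002612, Rational(2027, 29)), -1) = Pow(Rational(203077775, 29), -1) = Rational(29, 203077775)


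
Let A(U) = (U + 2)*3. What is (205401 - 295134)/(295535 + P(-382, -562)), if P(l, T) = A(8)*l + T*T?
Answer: -29911/199973 ≈ -0.14958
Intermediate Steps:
A(U) = 6 + 3*U (A(U) = (2 + U)*3 = 6 + 3*U)
P(l, T) = T**2 + 30*l (P(l, T) = (6 + 3*8)*l + T*T = (6 + 24)*l + T**2 = 30*l + T**2 = T**2 + 30*l)
(205401 - 295134)/(295535 + P(-382, -562)) = (205401 - 295134)/(295535 + ((-562)**2 + 30*(-382))) = -89733/(295535 + (315844 - 11460)) = -89733/(295535 + 304384) = -89733/599919 = -89733*1/599919 = -29911/199973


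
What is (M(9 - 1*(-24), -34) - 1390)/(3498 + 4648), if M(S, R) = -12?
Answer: -701/4073 ≈ -0.17211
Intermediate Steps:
(M(9 - 1*(-24), -34) - 1390)/(3498 + 4648) = (-12 - 1390)/(3498 + 4648) = -1402/8146 = -1402*1/8146 = -701/4073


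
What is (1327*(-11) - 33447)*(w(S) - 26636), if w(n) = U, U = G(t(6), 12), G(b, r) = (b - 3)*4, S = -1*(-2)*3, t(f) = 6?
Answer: 1279123456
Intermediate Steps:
S = 6 (S = 2*3 = 6)
G(b, r) = -12 + 4*b (G(b, r) = (-3 + b)*4 = -12 + 4*b)
U = 12 (U = -12 + 4*6 = -12 + 24 = 12)
w(n) = 12
(1327*(-11) - 33447)*(w(S) - 26636) = (1327*(-11) - 33447)*(12 - 26636) = (-14597 - 33447)*(-26624) = -48044*(-26624) = 1279123456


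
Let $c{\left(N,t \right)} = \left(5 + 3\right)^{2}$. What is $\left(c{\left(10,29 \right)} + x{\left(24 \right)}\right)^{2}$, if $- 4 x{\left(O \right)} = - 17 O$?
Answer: $27556$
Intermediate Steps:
$x{\left(O \right)} = \frac{17 O}{4}$ ($x{\left(O \right)} = - \frac{\left(-17\right) O}{4} = \frac{17 O}{4}$)
$c{\left(N,t \right)} = 64$ ($c{\left(N,t \right)} = 8^{2} = 64$)
$\left(c{\left(10,29 \right)} + x{\left(24 \right)}\right)^{2} = \left(64 + \frac{17}{4} \cdot 24\right)^{2} = \left(64 + 102\right)^{2} = 166^{2} = 27556$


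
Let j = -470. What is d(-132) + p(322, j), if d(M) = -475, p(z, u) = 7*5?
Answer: -440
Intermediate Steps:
p(z, u) = 35
d(-132) + p(322, j) = -475 + 35 = -440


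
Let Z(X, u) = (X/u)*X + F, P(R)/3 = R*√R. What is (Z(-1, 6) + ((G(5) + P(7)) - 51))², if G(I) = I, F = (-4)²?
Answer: 143173/36 - 1253*√7 ≈ 661.90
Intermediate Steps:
F = 16
P(R) = 3*R^(3/2) (P(R) = 3*(R*√R) = 3*R^(3/2))
Z(X, u) = 16 + X²/u (Z(X, u) = (X/u)*X + 16 = X²/u + 16 = 16 + X²/u)
(Z(-1, 6) + ((G(5) + P(7)) - 51))² = ((16 + (-1)²/6) + ((5 + 3*7^(3/2)) - 51))² = ((16 + 1*(⅙)) + ((5 + 3*(7*√7)) - 51))² = ((16 + ⅙) + ((5 + 21*√7) - 51))² = (97/6 + (-46 + 21*√7))² = (-179/6 + 21*√7)²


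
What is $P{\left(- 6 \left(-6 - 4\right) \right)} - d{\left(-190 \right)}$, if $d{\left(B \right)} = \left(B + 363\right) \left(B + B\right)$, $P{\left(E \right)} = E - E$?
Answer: $65740$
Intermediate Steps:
$P{\left(E \right)} = 0$
$d{\left(B \right)} = 2 B \left(363 + B\right)$ ($d{\left(B \right)} = \left(363 + B\right) 2 B = 2 B \left(363 + B\right)$)
$P{\left(- 6 \left(-6 - 4\right) \right)} - d{\left(-190 \right)} = 0 - 2 \left(-190\right) \left(363 - 190\right) = 0 - 2 \left(-190\right) 173 = 0 - -65740 = 0 + 65740 = 65740$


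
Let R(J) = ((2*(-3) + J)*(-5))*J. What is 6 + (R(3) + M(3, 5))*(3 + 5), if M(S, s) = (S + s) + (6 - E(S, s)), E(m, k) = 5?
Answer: 438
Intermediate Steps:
M(S, s) = 1 + S + s (M(S, s) = (S + s) + (6 - 1*5) = (S + s) + (6 - 5) = (S + s) + 1 = 1 + S + s)
R(J) = J*(30 - 5*J) (R(J) = ((-6 + J)*(-5))*J = (30 - 5*J)*J = J*(30 - 5*J))
6 + (R(3) + M(3, 5))*(3 + 5) = 6 + (5*3*(6 - 1*3) + (1 + 3 + 5))*(3 + 5) = 6 + (5*3*(6 - 3) + 9)*8 = 6 + (5*3*3 + 9)*8 = 6 + (45 + 9)*8 = 6 + 54*8 = 6 + 432 = 438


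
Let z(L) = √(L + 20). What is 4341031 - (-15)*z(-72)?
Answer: 4341031 + 30*I*√13 ≈ 4.341e+6 + 108.17*I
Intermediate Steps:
z(L) = √(20 + L)
4341031 - (-15)*z(-72) = 4341031 - (-15)*√(20 - 72) = 4341031 - (-15)*√(-52) = 4341031 - (-15)*2*I*√13 = 4341031 - (-30)*I*√13 = 4341031 + 30*I*√13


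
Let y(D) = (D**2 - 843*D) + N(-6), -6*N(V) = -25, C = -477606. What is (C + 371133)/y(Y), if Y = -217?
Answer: -638838/1380145 ≈ -0.46288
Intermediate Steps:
N(V) = 25/6 (N(V) = -1/6*(-25) = 25/6)
y(D) = 25/6 + D**2 - 843*D (y(D) = (D**2 - 843*D) + 25/6 = 25/6 + D**2 - 843*D)
(C + 371133)/y(Y) = (-477606 + 371133)/(25/6 + (-217)**2 - 843*(-217)) = -106473/(25/6 + 47089 + 182931) = -106473/1380145/6 = -106473*6/1380145 = -638838/1380145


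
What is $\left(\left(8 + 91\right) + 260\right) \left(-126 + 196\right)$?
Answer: $25130$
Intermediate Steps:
$\left(\left(8 + 91\right) + 260\right) \left(-126 + 196\right) = \left(99 + 260\right) 70 = 359 \cdot 70 = 25130$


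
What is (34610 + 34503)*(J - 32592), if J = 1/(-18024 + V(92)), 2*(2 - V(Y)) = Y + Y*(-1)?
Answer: -40595111876825/18022 ≈ -2.2525e+9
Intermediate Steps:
V(Y) = 2 (V(Y) = 2 - (Y + Y*(-1))/2 = 2 - (Y - Y)/2 = 2 - ½*0 = 2 + 0 = 2)
J = -1/18022 (J = 1/(-18024 + 2) = 1/(-18022) = -1/18022 ≈ -5.5488e-5)
(34610 + 34503)*(J - 32592) = (34610 + 34503)*(-1/18022 - 32592) = 69113*(-587373025/18022) = -40595111876825/18022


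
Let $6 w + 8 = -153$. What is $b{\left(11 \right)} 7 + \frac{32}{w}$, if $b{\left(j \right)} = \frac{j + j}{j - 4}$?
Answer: $\frac{3350}{161} \approx 20.807$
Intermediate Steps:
$w = - \frac{161}{6}$ ($w = - \frac{4}{3} + \frac{1}{6} \left(-153\right) = - \frac{4}{3} - \frac{51}{2} = - \frac{161}{6} \approx -26.833$)
$b{\left(j \right)} = \frac{2 j}{-4 + j}$
$b{\left(11 \right)} 7 + \frac{32}{w} = 2 \cdot 11 \frac{1}{-4 + 11} \cdot 7 + \frac{32}{- \frac{161}{6}} = 2 \cdot 11 \cdot \frac{1}{7} \cdot 7 + 32 \left(- \frac{6}{161}\right) = 2 \cdot 11 \cdot \frac{1}{7} \cdot 7 - \frac{192}{161} = \frac{22}{7} \cdot 7 - \frac{192}{161} = 22 - \frac{192}{161} = \frac{3350}{161}$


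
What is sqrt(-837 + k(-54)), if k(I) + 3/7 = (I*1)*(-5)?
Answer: 2*I*sqrt(6951)/7 ≈ 23.821*I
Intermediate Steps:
k(I) = -3/7 - 5*I (k(I) = -3/7 + (I*1)*(-5) = -3/7 + I*(-5) = -3/7 - 5*I)
sqrt(-837 + k(-54)) = sqrt(-837 + (-3/7 - 5*(-54))) = sqrt(-837 + (-3/7 + 270)) = sqrt(-837 + 1887/7) = sqrt(-3972/7) = 2*I*sqrt(6951)/7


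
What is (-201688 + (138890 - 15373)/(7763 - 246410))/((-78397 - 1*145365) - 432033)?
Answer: 6876051379/22357644195 ≈ 0.30755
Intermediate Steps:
(-201688 + (138890 - 15373)/(7763 - 246410))/((-78397 - 1*145365) - 432033) = (-201688 + 123517/(-238647))/((-78397 - 145365) - 432033) = (-201688 + 123517*(-1/238647))/(-223762 - 432033) = (-201688 - 123517/238647)/(-655795) = -48132359653/238647*(-1/655795) = 6876051379/22357644195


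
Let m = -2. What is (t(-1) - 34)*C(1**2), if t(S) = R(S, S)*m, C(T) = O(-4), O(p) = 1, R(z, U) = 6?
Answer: -46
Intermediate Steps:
C(T) = 1
t(S) = -12 (t(S) = 6*(-2) = -12)
(t(-1) - 34)*C(1**2) = (-12 - 34)*1 = -46*1 = -46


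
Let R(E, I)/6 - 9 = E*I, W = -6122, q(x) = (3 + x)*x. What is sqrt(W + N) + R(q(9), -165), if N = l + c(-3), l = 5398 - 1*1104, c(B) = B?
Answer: -106866 + I*sqrt(1831) ≈ -1.0687e+5 + 42.79*I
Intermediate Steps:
q(x) = x*(3 + x)
l = 4294 (l = 5398 - 1104 = 4294)
N = 4291 (N = 4294 - 3 = 4291)
R(E, I) = 54 + 6*E*I (R(E, I) = 54 + 6*(E*I) = 54 + 6*E*I)
sqrt(W + N) + R(q(9), -165) = sqrt(-6122 + 4291) + (54 + 6*(9*(3 + 9))*(-165)) = sqrt(-1831) + (54 + 6*(9*12)*(-165)) = I*sqrt(1831) + (54 + 6*108*(-165)) = I*sqrt(1831) + (54 - 106920) = I*sqrt(1831) - 106866 = -106866 + I*sqrt(1831)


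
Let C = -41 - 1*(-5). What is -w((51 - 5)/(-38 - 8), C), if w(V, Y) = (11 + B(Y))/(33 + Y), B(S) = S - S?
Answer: 11/3 ≈ 3.6667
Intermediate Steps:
B(S) = 0
C = -36 (C = -41 + 5 = -36)
w(V, Y) = 11/(33 + Y) (w(V, Y) = (11 + 0)/(33 + Y) = 11/(33 + Y))
-w((51 - 5)/(-38 - 8), C) = -11/(33 - 36) = -11/(-3) = -11*(-1)/3 = -1*(-11/3) = 11/3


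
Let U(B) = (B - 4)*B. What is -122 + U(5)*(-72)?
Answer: -482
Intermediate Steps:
U(B) = B*(-4 + B) (U(B) = (-4 + B)*B = B*(-4 + B))
-122 + U(5)*(-72) = -122 + (5*(-4 + 5))*(-72) = -122 + (5*1)*(-72) = -122 + 5*(-72) = -122 - 360 = -482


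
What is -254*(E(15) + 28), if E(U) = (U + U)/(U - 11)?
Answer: -9017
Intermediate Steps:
E(U) = 2*U/(-11 + U) (E(U) = (2*U)/(-11 + U) = 2*U/(-11 + U))
-254*(E(15) + 28) = -254*(2*15/(-11 + 15) + 28) = -254*(2*15/4 + 28) = -254*(2*15*(¼) + 28) = -254*(15/2 + 28) = -254*71/2 = -9017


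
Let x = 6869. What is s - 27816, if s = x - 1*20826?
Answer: -41773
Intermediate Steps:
s = -13957 (s = 6869 - 1*20826 = 6869 - 20826 = -13957)
s - 27816 = -13957 - 27816 = -41773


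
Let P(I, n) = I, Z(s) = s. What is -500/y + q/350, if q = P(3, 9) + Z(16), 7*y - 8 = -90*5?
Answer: 616699/77350 ≈ 7.9728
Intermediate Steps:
y = -442/7 (y = 8/7 + (-90*5)/7 = 8/7 + (1/7)*(-450) = 8/7 - 450/7 = -442/7 ≈ -63.143)
q = 19 (q = 3 + 16 = 19)
-500/y + q/350 = -500/(-442/7) + 19/350 = -500*(-7/442) + 19*(1/350) = 1750/221 + 19/350 = 616699/77350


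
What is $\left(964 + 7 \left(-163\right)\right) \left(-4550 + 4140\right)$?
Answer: $72570$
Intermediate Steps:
$\left(964 + 7 \left(-163\right)\right) \left(-4550 + 4140\right) = \left(964 - 1141\right) \left(-410\right) = \left(-177\right) \left(-410\right) = 72570$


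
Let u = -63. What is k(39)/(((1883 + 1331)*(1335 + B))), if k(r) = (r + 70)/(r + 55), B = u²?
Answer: 109/1602423264 ≈ 6.8022e-8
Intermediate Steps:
B = 3969 (B = (-63)² = 3969)
k(r) = (70 + r)/(55 + r)
k(39)/(((1883 + 1331)*(1335 + B))) = ((70 + 39)/(55 + 39))/(((1883 + 1331)*(1335 + 3969))) = (109/94)/((3214*5304)) = ((1/94)*109)/17047056 = (109/94)*(1/17047056) = 109/1602423264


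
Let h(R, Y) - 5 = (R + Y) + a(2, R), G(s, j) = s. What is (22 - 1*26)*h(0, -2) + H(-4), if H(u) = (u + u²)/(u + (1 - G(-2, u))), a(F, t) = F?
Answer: -32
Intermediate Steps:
h(R, Y) = 7 + R + Y (h(R, Y) = 5 + ((R + Y) + 2) = 5 + (2 + R + Y) = 7 + R + Y)
H(u) = (u + u²)/(3 + u) (H(u) = (u + u²)/(u + (1 - 1*(-2))) = (u + u²)/(u + (1 + 2)) = (u + u²)/(u + 3) = (u + u²)/(3 + u))
(22 - 1*26)*h(0, -2) + H(-4) = (22 - 1*26)*(7 + 0 - 2) - 4*(1 - 4)/(3 - 4) = (22 - 26)*5 - 4*(-3)/(-1) = -4*5 - 4*(-1)*(-3) = -20 - 12 = -32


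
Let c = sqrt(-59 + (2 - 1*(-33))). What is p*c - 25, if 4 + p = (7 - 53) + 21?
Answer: -25 - 58*I*sqrt(6) ≈ -25.0 - 142.07*I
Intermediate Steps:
p = -29 (p = -4 + ((7 - 53) + 21) = -4 + (-46 + 21) = -4 - 25 = -29)
c = 2*I*sqrt(6) (c = sqrt(-59 + (2 + 33)) = sqrt(-59 + 35) = sqrt(-24) = 2*I*sqrt(6) ≈ 4.899*I)
p*c - 25 = -58*I*sqrt(6) - 25 = -25 - 58*I*sqrt(6)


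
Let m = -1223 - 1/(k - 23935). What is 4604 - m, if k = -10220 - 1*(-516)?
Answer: 196014452/33639 ≈ 5827.0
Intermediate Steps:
k = -9704 (k = -10220 + 516 = -9704)
m = -41140496/33639 (m = -1223 - 1/(-9704 - 23935) = -1223 - 1/(-33639) = -1223 - 1*(-1/33639) = -1223 + 1/33639 = -41140496/33639 ≈ -1223.0)
4604 - m = 4604 - 1*(-41140496/33639) = 4604 + 41140496/33639 = 196014452/33639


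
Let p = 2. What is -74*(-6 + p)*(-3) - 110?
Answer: -998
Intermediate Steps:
-74*(-6 + p)*(-3) - 110 = -74*(-6 + 2)*(-3) - 110 = -(-296)*(-3) - 110 = -74*12 - 110 = -888 - 110 = -998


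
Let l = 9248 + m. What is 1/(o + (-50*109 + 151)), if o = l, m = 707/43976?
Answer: 43976/173661931 ≈ 0.00025323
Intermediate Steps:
m = 707/43976 (m = 707*(1/43976) = 707/43976 ≈ 0.016077)
l = 406690755/43976 (l = 9248 + 707/43976 = 406690755/43976 ≈ 9248.0)
o = 406690755/43976 ≈ 9248.0
1/(o + (-50*109 + 151)) = 1/(406690755/43976 + (-50*109 + 151)) = 1/(406690755/43976 + (-5450 + 151)) = 1/(406690755/43976 - 5299) = 1/(173661931/43976) = 43976/173661931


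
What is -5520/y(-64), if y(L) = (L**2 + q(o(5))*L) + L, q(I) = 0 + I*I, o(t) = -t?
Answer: -345/152 ≈ -2.2697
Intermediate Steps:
q(I) = I**2 (q(I) = 0 + I**2 = I**2)
y(L) = L**2 + 26*L (y(L) = (L**2 + (-1*5)**2*L) + L = (L**2 + (-5)**2*L) + L = (L**2 + 25*L) + L = L**2 + 26*L)
-5520/y(-64) = -5520*(-1/(64*(26 - 64))) = -5520/((-64*(-38))) = -5520/2432 = -5520*1/2432 = -345/152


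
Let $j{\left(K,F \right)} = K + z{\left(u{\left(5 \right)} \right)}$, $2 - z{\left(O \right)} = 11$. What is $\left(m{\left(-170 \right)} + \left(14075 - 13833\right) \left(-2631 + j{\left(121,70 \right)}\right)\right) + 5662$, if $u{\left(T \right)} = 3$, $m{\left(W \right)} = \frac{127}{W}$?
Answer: $- \frac{102669247}{170} \approx -6.0394 \cdot 10^{5}$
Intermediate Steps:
$z{\left(O \right)} = -9$ ($z{\left(O \right)} = 2 - 11 = -9$)
$j{\left(K,F \right)} = -9 + K$ ($j{\left(K,F \right)} = K - 9 = -9 + K$)
$\left(m{\left(-170 \right)} + \left(14075 - 13833\right) \left(-2631 + j{\left(121,70 \right)}\right)\right) + 5662 = \left(\frac{127}{-170} + \left(14075 - 13833\right) \left(-2631 + \left(-9 + 121\right)\right)\right) + 5662 = \left(127 \left(- \frac{1}{170}\right) + 242 \left(-2631 + 112\right)\right) + 5662 = \left(- \frac{127}{170} + 242 \left(-2519\right)\right) + 5662 = \left(- \frac{127}{170} - 609598\right) + 5662 = - \frac{103631787}{170} + 5662 = - \frac{102669247}{170}$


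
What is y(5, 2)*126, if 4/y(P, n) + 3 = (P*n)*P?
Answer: 504/47 ≈ 10.723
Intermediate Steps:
y(P, n) = 4/(-3 + n*P**2) (y(P, n) = 4/(-3 + (P*n)*P) = 4/(-3 + n*P**2))
y(5, 2)*126 = (4/(-3 + 2*5**2))*126 = (4/(-3 + 2*25))*126 = (4/(-3 + 50))*126 = (4/47)*126 = 504/47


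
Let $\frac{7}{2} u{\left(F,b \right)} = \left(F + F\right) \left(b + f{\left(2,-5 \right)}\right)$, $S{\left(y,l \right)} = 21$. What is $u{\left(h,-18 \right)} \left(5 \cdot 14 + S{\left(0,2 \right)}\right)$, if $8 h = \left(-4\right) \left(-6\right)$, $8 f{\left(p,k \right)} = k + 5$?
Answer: $-2808$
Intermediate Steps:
$f{\left(p,k \right)} = \frac{5}{8} + \frac{k}{8}$ ($f{\left(p,k \right)} = \frac{k + 5}{8} = \frac{5 + k}{8} = \frac{5}{8} + \frac{k}{8}$)
$h = 3$ ($h = \frac{\left(-4\right) \left(-6\right)}{8} = \frac{1}{8} \cdot 24 = 3$)
$u{\left(F,b \right)} = \frac{4 F b}{7}$ ($u{\left(F,b \right)} = \frac{2 \left(F + F\right) \left(b + \left(\frac{5}{8} + \frac{1}{8} \left(-5\right)\right)\right)}{7} = \frac{2 \cdot 2 F \left(b + \left(\frac{5}{8} - \frac{5}{8}\right)\right)}{7} = \frac{2 \cdot 2 F \left(b + 0\right)}{7} = \frac{2 \cdot 2 F b}{7} = \frac{4 F b}{7}$)
$u{\left(h,-18 \right)} \left(5 \cdot 14 + S{\left(0,2 \right)}\right) = \frac{4}{7} \cdot 3 \left(-18\right) \left(5 \cdot 14 + 21\right) = - \frac{216 \left(70 + 21\right)}{7} = \left(- \frac{216}{7}\right) 91 = -2808$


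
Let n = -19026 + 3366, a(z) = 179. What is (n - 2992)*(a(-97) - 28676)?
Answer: 531526044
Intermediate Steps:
n = -15660
(n - 2992)*(a(-97) - 28676) = (-15660 - 2992)*(179 - 28676) = -18652*(-28497) = 531526044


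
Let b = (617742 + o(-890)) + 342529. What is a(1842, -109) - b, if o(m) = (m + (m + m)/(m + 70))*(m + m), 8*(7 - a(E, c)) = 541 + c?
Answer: -104166818/41 ≈ -2.5407e+6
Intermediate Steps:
a(E, c) = -485/8 - c/8 (a(E, c) = 7 - (541 + c)/8 = 7 + (-541/8 - c/8) = -485/8 - c/8)
o(m) = 2*m*(m + 2*m/(70 + m)) (o(m) = (m + (2*m)/(70 + m))*(2*m) = (m + 2*m/(70 + m))*(2*m) = 2*m*(m + 2*m/(70 + m)))
b = 104164891/41 (b = (617742 + 2*(-890)**2*(72 - 890)/(70 - 890)) + 342529 = (617742 + 2*792100*(-818)/(-820)) + 342529 = (617742 + 2*792100*(-1/820)*(-818)) + 342529 = (617742 + 64793780/41) + 342529 = 90121202/41 + 342529 = 104164891/41 ≈ 2.5406e+6)
a(1842, -109) - b = (-485/8 - 1/8*(-109)) - 1*104164891/41 = (-485/8 + 109/8) - 104164891/41 = -47 - 104164891/41 = -104166818/41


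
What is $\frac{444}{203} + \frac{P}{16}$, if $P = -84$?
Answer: $- \frac{2487}{812} \approx -3.0628$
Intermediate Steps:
$\frac{444}{203} + \frac{P}{16} = \frac{444}{203} - \frac{84}{16} = 444 \cdot \frac{1}{203} - \frac{21}{4} = \frac{444}{203} - \frac{21}{4} = - \frac{2487}{812}$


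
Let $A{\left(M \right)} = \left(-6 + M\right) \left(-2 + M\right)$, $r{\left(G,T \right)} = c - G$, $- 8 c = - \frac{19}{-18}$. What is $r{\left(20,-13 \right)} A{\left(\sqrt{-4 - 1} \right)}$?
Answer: $- \frac{20293}{144} + \frac{2899 i \sqrt{5}}{18} \approx -140.92 + 360.13 i$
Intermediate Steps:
$c = - \frac{19}{144}$ ($c = - \frac{\left(-19\right) \frac{1}{-18}}{8} = - \frac{\left(-19\right) \left(- \frac{1}{18}\right)}{8} = \left(- \frac{1}{8}\right) \frac{19}{18} = - \frac{19}{144} \approx -0.13194$)
$r{\left(G,T \right)} = - \frac{19}{144} - G$
$r{\left(20,-13 \right)} A{\left(\sqrt{-4 - 1} \right)} = \left(- \frac{19}{144} - 20\right) \left(12 + \left(\sqrt{-4 - 1}\right)^{2} - 8 \sqrt{-4 - 1}\right) = \left(- \frac{19}{144} - 20\right) \left(12 + \left(\sqrt{-5}\right)^{2} - 8 \sqrt{-5}\right) = - \frac{2899 \left(12 + \left(i \sqrt{5}\right)^{2} - 8 i \sqrt{5}\right)}{144} = - \frac{2899 \left(12 - 5 - 8 i \sqrt{5}\right)}{144} = - \frac{2899 \left(7 - 8 i \sqrt{5}\right)}{144} = - \frac{20293}{144} + \frac{2899 i \sqrt{5}}{18}$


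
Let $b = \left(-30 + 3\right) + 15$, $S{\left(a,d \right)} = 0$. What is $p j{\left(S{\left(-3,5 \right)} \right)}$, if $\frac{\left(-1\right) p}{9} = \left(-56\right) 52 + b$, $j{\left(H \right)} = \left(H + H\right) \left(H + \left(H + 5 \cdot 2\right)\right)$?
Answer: $0$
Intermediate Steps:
$b = -12$ ($b = -27 + 15 = -12$)
$j{\left(H \right)} = 2 H \left(10 + 2 H\right)$ ($j{\left(H \right)} = 2 H \left(H + \left(H + 10\right)\right) = 2 H \left(H + \left(10 + H\right)\right) = 2 H \left(10 + 2 H\right)$)
$p = 26316$ ($p = - 9 \left(\left(-56\right) 52 - 12\right) = - 9 \left(-2912 - 12\right) = \left(-9\right) \left(-2924\right) = 26316$)
$p j{\left(S{\left(-3,5 \right)} \right)} = 26316 \cdot 4 \cdot 0 \left(5 + 0\right) = 26316 \cdot 4 \cdot 0 \cdot 5 = 26316 \cdot 0 = 0$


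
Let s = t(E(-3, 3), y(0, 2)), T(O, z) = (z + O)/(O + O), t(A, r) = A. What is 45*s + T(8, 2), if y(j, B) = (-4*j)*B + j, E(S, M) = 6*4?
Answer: 8645/8 ≈ 1080.6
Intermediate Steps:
E(S, M) = 24
y(j, B) = j - 4*B*j (y(j, B) = -4*B*j + j = j - 4*B*j)
T(O, z) = (O + z)/(2*O) (T(O, z) = (O + z)/((2*O)) = (O + z)*(1/(2*O)) = (O + z)/(2*O))
s = 24
45*s + T(8, 2) = 45*24 + (1/2)*(8 + 2)/8 = 1080 + (1/2)*(1/8)*10 = 1080 + 5/8 = 8645/8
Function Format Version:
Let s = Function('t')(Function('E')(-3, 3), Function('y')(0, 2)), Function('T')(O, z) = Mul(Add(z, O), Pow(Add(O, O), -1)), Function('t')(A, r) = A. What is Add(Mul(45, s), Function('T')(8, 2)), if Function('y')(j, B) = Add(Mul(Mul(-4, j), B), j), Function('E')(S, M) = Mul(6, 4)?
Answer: Rational(8645, 8) ≈ 1080.6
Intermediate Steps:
Function('E')(S, M) = 24
Function('y')(j, B) = Add(j, Mul(-4, B, j)) (Function('y')(j, B) = Add(Mul(-4, B, j), j) = Add(j, Mul(-4, B, j)))
Function('T')(O, z) = Mul(Rational(1, 2), Pow(O, -1), Add(O, z)) (Function('T')(O, z) = Mul(Add(O, z), Pow(Mul(2, O), -1)) = Mul(Add(O, z), Mul(Rational(1, 2), Pow(O, -1))) = Mul(Rational(1, 2), Pow(O, -1), Add(O, z)))
s = 24
Add(Mul(45, s), Function('T')(8, 2)) = Add(Mul(45, 24), Mul(Rational(1, 2), Pow(8, -1), Add(8, 2))) = Add(1080, Mul(Rational(1, 2), Rational(1, 8), 10)) = Add(1080, Rational(5, 8)) = Rational(8645, 8)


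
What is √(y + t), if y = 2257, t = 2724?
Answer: √4981 ≈ 70.576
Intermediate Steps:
√(y + t) = √(2257 + 2724) = √4981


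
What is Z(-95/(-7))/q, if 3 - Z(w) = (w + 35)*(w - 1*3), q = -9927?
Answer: 25013/486423 ≈ 0.051422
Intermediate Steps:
Z(w) = 3 - (-3 + w)*(35 + w) (Z(w) = 3 - (w + 35)*(w - 1*3) = 3 - (35 + w)*(w - 3) = 3 - (35 + w)*(-3 + w) = 3 - (-3 + w)*(35 + w))
Z(-95/(-7))/q = (108 - (-95/(-7))² - (-3040)/(-7))/(-9927) = (108 - (-95*(-⅐))² - (-3040)*(-1)/7)*(-1/9927) = (108 - (95/7)² - 32*95/7)*(-1/9927) = (108 - 1*9025/49 - 3040/7)*(-1/9927) = (108 - 9025/49 - 3040/7)*(-1/9927) = -25013/49*(-1/9927) = 25013/486423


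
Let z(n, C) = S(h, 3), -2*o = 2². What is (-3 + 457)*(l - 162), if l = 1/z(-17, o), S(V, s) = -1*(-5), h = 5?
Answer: -367286/5 ≈ -73457.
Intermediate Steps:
o = -2 (o = -½*2² = -½*4 = -2)
S(V, s) = 5
z(n, C) = 5
l = ⅕ (l = 1/5 = ⅕ ≈ 0.20000)
(-3 + 457)*(l - 162) = (-3 + 457)*(⅕ - 162) = 454*(-809/5) = -367286/5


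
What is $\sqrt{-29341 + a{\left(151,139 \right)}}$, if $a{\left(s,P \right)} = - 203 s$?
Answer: $3 i \sqrt{6666} \approx 244.94 i$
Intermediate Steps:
$\sqrt{-29341 + a{\left(151,139 \right)}} = \sqrt{-29341 - 30653} = \sqrt{-59994} = 3 i \sqrt{6666}$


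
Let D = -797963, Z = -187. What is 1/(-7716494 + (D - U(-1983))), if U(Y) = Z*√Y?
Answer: -8514457/72496047348376 - 187*I*√1983/72496047348376 ≈ -1.1745e-7 - 1.1487e-10*I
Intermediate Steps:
U(Y) = -187*√Y
1/(-7716494 + (D - U(-1983))) = 1/(-7716494 + (-797963 - (-187)*√(-1983))) = 1/(-7716494 + (-797963 - (-187)*I*√1983)) = 1/(-7716494 + (-797963 + 187*I*√1983)) = 1/(-8514457 + 187*I*√1983)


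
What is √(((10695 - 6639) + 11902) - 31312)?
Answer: 3*I*√1706 ≈ 123.91*I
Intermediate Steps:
√(((10695 - 6639) + 11902) - 31312) = √((4056 + 11902) - 31312) = √(15958 - 31312) = √(-15354) = 3*I*√1706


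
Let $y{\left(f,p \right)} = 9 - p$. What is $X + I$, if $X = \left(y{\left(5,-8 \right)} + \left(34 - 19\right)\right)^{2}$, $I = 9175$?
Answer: $10199$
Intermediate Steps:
$X = 1024$ ($X = \left(\left(9 - -8\right) + \left(34 - 19\right)\right)^{2} = \left(\left(9 + 8\right) + 15\right)^{2} = \left(17 + 15\right)^{2} = 32^{2} = 1024$)
$X + I = 1024 + 9175 = 10199$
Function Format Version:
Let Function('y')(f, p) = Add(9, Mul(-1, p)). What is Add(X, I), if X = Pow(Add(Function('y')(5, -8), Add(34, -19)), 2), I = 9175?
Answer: 10199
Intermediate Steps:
X = 1024 (X = Pow(Add(Add(9, Mul(-1, -8)), Add(34, -19)), 2) = Pow(Add(Add(9, 8), 15), 2) = Pow(Add(17, 15), 2) = Pow(32, 2) = 1024)
Add(X, I) = Add(1024, 9175) = 10199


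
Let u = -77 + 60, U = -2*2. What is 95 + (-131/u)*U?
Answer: 1091/17 ≈ 64.177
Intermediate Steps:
U = -4
u = -17
95 + (-131/u)*U = 95 - 131/(-17)*(-4) = 95 - 131*(-1/17)*(-4) = 95 + (131/17)*(-4) = 95 - 524/17 = 1091/17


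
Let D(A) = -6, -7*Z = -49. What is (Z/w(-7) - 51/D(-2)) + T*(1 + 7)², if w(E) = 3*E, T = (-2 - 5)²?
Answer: 18865/6 ≈ 3144.2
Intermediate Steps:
Z = 7 (Z = -⅐*(-49) = 7)
T = 49 (T = (-7)² = 49)
(Z/w(-7) - 51/D(-2)) + T*(1 + 7)² = (7/((3*(-7))) - 51/(-6)) + 49*(1 + 7)² = (7/(-21) - 51*(-⅙)) + 49*8² = (7*(-1/21) + 17/2) + 49*64 = (-⅓ + 17/2) + 3136 = 49/6 + 3136 = 18865/6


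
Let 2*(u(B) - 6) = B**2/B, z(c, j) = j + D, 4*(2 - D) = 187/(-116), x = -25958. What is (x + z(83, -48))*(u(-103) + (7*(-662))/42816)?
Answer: 11780689963889/9933312 ≈ 1.1860e+6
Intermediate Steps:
D = 1115/464 (D = 2 - 187/(4*(-116)) = 2 - 187*(-1)/(4*116) = 2 - 1/4*(-187/116) = 2 + 187/464 = 1115/464 ≈ 2.4030)
z(c, j) = 1115/464 + j (z(c, j) = j + 1115/464 = 1115/464 + j)
u(B) = 6 + B/2 (u(B) = 6 + (B**2/B)/2 = 6 + B/2)
(x + z(83, -48))*(u(-103) + (7*(-662))/42816) = (-25958 + (1115/464 - 48))*((6 + (1/2)*(-103)) + (7*(-662))/42816) = (-25958 - 21157/464)*((6 - 103/2) - 4634*1/42816) = -12065669*(-91/2 - 2317/21408)/464 = -12065669/464*(-976381/21408) = 11780689963889/9933312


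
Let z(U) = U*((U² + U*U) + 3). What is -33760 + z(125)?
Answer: 3872865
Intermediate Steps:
z(U) = U*(3 + 2*U²) (z(U) = U*((U² + U²) + 3) = U*(2*U² + 3) = U*(3 + 2*U²))
-33760 + z(125) = -33760 + 125*(3 + 2*125²) = -33760 + 125*(3 + 2*15625) = -33760 + 125*(3 + 31250) = -33760 + 125*31253 = -33760 + 3906625 = 3872865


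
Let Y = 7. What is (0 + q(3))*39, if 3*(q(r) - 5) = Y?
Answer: 286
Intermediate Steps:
q(r) = 22/3 (q(r) = 5 + (1/3)*7 = 5 + 7/3 = 22/3)
(0 + q(3))*39 = (0 + 22/3)*39 = (22/3)*39 = 286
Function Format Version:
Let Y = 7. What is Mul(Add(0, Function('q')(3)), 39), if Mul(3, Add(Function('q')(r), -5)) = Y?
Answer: 286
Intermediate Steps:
Function('q')(r) = Rational(22, 3) (Function('q')(r) = Add(5, Mul(Rational(1, 3), 7)) = Add(5, Rational(7, 3)) = Rational(22, 3))
Mul(Add(0, Function('q')(3)), 39) = Mul(Add(0, Rational(22, 3)), 39) = Mul(Rational(22, 3), 39) = 286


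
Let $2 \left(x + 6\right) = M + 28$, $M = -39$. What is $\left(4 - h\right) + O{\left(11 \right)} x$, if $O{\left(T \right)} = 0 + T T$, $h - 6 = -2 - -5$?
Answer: $- \frac{2793}{2} \approx -1396.5$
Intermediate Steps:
$h = 9$ ($h = 6 - -3 = 6 + \left(-2 + 5\right) = 6 + 3 = 9$)
$O{\left(T \right)} = T^{2}$ ($O{\left(T \right)} = 0 + T^{2} = T^{2}$)
$x = - \frac{23}{2}$ ($x = -6 + \frac{-39 + 28}{2} = -6 + \frac{1}{2} \left(-11\right) = -6 - \frac{11}{2} = - \frac{23}{2} \approx -11.5$)
$\left(4 - h\right) + O{\left(11 \right)} x = \left(4 - 9\right) + 11^{2} \left(- \frac{23}{2}\right) = \left(4 - 9\right) + 121 \left(- \frac{23}{2}\right) = -5 - \frac{2783}{2} = - \frac{2793}{2}$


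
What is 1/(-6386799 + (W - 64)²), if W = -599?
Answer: -1/5947230 ≈ -1.6815e-7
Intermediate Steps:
1/(-6386799 + (W - 64)²) = 1/(-6386799 + (-599 - 64)²) = 1/(-6386799 + (-663)²) = 1/(-6386799 + 439569) = 1/(-5947230) = -1/5947230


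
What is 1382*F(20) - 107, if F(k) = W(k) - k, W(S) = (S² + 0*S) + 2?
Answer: 527817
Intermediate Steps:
W(S) = 2 + S² (W(S) = (S² + 0) + 2 = S² + 2 = 2 + S²)
F(k) = 2 + k² - k (F(k) = (2 + k²) - k = 2 + k² - k)
1382*F(20) - 107 = 1382*(2 + 20² - 1*20) - 107 = 1382*(2 + 400 - 20) - 107 = 1382*382 - 107 = 527924 - 107 = 527817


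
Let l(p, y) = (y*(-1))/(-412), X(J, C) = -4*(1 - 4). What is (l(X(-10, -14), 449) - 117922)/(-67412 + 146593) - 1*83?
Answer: -2756256891/32622572 ≈ -84.489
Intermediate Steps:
X(J, C) = 12 (X(J, C) = -4*(-3) = 12)
l(p, y) = y/412 (l(p, y) = -y*(-1/412) = y/412)
(l(X(-10, -14), 449) - 117922)/(-67412 + 146593) - 1*83 = ((1/412)*449 - 117922)/(-67412 + 146593) - 1*83 = (449/412 - 117922)/79181 - 83 = -48583415/412*1/79181 - 83 = -48583415/32622572 - 83 = -2756256891/32622572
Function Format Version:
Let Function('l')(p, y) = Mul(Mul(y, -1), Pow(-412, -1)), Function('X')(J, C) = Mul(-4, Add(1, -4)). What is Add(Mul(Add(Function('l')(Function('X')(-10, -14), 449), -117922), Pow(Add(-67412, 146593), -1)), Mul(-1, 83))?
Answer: Rational(-2756256891, 32622572) ≈ -84.489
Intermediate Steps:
Function('X')(J, C) = 12 (Function('X')(J, C) = Mul(-4, -3) = 12)
Function('l')(p, y) = Mul(Rational(1, 412), y) (Function('l')(p, y) = Mul(Mul(-1, y), Rational(-1, 412)) = Mul(Rational(1, 412), y))
Add(Mul(Add(Function('l')(Function('X')(-10, -14), 449), -117922), Pow(Add(-67412, 146593), -1)), Mul(-1, 83)) = Add(Mul(Add(Mul(Rational(1, 412), 449), -117922), Pow(Add(-67412, 146593), -1)), Mul(-1, 83)) = Add(Mul(Add(Rational(449, 412), -117922), Pow(79181, -1)), -83) = Add(Mul(Rational(-48583415, 412), Rational(1, 79181)), -83) = Add(Rational(-48583415, 32622572), -83) = Rational(-2756256891, 32622572)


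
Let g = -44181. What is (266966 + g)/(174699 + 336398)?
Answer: 222785/511097 ≈ 0.43590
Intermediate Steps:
(266966 + g)/(174699 + 336398) = (266966 - 44181)/(174699 + 336398) = 222785/511097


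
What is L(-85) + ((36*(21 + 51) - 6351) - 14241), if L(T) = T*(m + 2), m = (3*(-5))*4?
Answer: -13070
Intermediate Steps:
m = -60 (m = -15*4 = -60)
L(T) = -58*T (L(T) = T*(-60 + 2) = T*(-58) = -58*T)
L(-85) + ((36*(21 + 51) - 6351) - 14241) = -58*(-85) + ((36*(21 + 51) - 6351) - 14241) = 4930 + ((36*72 - 6351) - 14241) = 4930 + ((2592 - 6351) - 14241) = 4930 + (-3759 - 14241) = 4930 - 18000 = -13070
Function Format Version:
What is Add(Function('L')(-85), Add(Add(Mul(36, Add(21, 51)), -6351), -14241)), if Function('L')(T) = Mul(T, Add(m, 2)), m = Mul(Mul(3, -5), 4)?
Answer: -13070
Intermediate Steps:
m = -60 (m = Mul(-15, 4) = -60)
Function('L')(T) = Mul(-58, T) (Function('L')(T) = Mul(T, Add(-60, 2)) = Mul(T, -58) = Mul(-58, T))
Add(Function('L')(-85), Add(Add(Mul(36, Add(21, 51)), -6351), -14241)) = Add(Mul(-58, -85), Add(Add(Mul(36, Add(21, 51)), -6351), -14241)) = Add(4930, Add(Add(Mul(36, 72), -6351), -14241)) = Add(4930, Add(Add(2592, -6351), -14241)) = Add(4930, Add(-3759, -14241)) = Add(4930, -18000) = -13070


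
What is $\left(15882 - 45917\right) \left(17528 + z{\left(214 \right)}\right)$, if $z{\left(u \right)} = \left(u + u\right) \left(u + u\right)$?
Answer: $-6028384920$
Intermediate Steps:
$z{\left(u \right)} = 4 u^{2}$ ($z{\left(u \right)} = 2 u 2 u = 4 u^{2}$)
$\left(15882 - 45917\right) \left(17528 + z{\left(214 \right)}\right) = \left(15882 - 45917\right) \left(17528 + 4 \cdot 214^{2}\right) = - 30035 \left(17528 + 4 \cdot 45796\right) = - 30035 \left(17528 + 183184\right) = \left(-30035\right) 200712 = -6028384920$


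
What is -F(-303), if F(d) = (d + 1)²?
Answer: -91204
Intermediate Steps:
F(d) = (1 + d)²
-F(-303) = -(1 - 303)² = -1*(-302)² = -1*91204 = -91204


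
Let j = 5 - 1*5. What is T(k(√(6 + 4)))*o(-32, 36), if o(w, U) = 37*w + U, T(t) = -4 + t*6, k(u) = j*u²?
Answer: 4592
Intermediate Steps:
j = 0 (j = 5 - 5 = 0)
k(u) = 0 (k(u) = 0*u² = 0)
T(t) = -4 + 6*t
o(w, U) = U + 37*w
T(k(√(6 + 4)))*o(-32, 36) = (-4 + 6*0)*(36 + 37*(-32)) = (-4 + 0)*(36 - 1184) = -4*(-1148) = 4592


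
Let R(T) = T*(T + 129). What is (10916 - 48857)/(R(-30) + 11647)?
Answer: -37941/8677 ≈ -4.3726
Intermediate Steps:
R(T) = T*(129 + T)
(10916 - 48857)/(R(-30) + 11647) = (10916 - 48857)/(-30*(129 - 30) + 11647) = -37941/(-30*99 + 11647) = -37941/(-2970 + 11647) = -37941/8677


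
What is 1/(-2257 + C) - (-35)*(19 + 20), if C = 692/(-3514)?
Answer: 5413444918/3965895 ≈ 1365.0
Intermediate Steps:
C = -346/1757 (C = 692*(-1/3514) = -346/1757 ≈ -0.19693)
1/(-2257 + C) - (-35)*(19 + 20) = 1/(-2257 - 346/1757) - (-35)*(19 + 20) = 1/(-3965895/1757) - (-35)*39 = -1757/3965895 - 1*(-1365) = -1757/3965895 + 1365 = 5413444918/3965895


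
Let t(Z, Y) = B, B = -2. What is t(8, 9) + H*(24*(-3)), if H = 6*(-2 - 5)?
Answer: 3022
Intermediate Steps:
H = -42 (H = 6*(-7) = -42)
t(Z, Y) = -2
t(8, 9) + H*(24*(-3)) = -2 - 1008*(-3) = -2 - 42*(-72) = -2 + 3024 = 3022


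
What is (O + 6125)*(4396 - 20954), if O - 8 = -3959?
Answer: -35997092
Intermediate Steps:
O = -3951 (O = 8 - 3959 = -3951)
(O + 6125)*(4396 - 20954) = (-3951 + 6125)*(4396 - 20954) = 2174*(-16558) = -35997092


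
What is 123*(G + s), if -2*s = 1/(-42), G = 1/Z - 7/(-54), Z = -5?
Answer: -9061/1260 ≈ -7.1913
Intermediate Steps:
G = -19/270 (G = 1/(-5) - 7/(-54) = 1*(-⅕) - 7*(-1/54) = -⅕ + 7/54 = -19/270 ≈ -0.070370)
s = 1/84 (s = -½/(-42) = -½*(-1/42) = 1/84 ≈ 0.011905)
123*(G + s) = 123*(-19/270 + 1/84) = 123*(-221/3780) = -9061/1260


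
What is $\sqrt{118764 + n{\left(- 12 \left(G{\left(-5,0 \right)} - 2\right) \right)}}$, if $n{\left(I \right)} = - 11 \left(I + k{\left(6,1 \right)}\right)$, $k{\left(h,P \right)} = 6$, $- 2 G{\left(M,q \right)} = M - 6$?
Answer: $6 \sqrt{3310} \approx 345.2$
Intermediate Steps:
$G{\left(M,q \right)} = 3 - \frac{M}{2}$ ($G{\left(M,q \right)} = - \frac{M - 6}{2} = - \frac{-6 + M}{2} = 3 - \frac{M}{2}$)
$n{\left(I \right)} = -66 - 11 I$ ($n{\left(I \right)} = - 11 \left(I + 6\right) = - 11 \left(6 + I\right) = -66 - 11 I$)
$\sqrt{118764 + n{\left(- 12 \left(G{\left(-5,0 \right)} - 2\right) \right)}} = \sqrt{118764 - \left(66 + 11 \left(- 12 \left(\left(3 - - \frac{5}{2}\right) - 2\right)\right)\right)} = \sqrt{118764 - \left(66 + 11 \left(- 12 \left(\left(3 + \frac{5}{2}\right) - 2\right)\right)\right)} = \sqrt{118764 - \left(66 + 11 \left(- 12 \left(\frac{11}{2} - 2\right)\right)\right)} = \sqrt{118764 - \left(66 + 11 \left(\left(-12\right) \frac{7}{2}\right)\right)} = \sqrt{118764 - -396} = \sqrt{118764 + \left(-66 + 462\right)} = \sqrt{118764 + 396} = \sqrt{119160} = 6 \sqrt{3310}$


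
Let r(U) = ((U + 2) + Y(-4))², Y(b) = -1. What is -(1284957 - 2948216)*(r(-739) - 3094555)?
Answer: -4241162419949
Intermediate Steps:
r(U) = (1 + U)² (r(U) = ((U + 2) - 1)² = ((2 + U) - 1)² = (1 + U)²)
-(1284957 - 2948216)*(r(-739) - 3094555) = -(1284957 - 2948216)*((1 - 739)² - 3094555) = -(-1663259)*((-738)² - 3094555) = -(-1663259)*(544644 - 3094555) = -(-1663259)*(-2549911) = -1*4241162419949 = -4241162419949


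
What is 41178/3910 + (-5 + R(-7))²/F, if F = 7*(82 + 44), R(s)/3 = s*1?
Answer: 9740539/862155 ≈ 11.298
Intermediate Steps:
R(s) = 3*s (R(s) = 3*(s*1) = 3*s)
F = 882 (F = 7*126 = 882)
41178/3910 + (-5 + R(-7))²/F = 41178/3910 + (-5 + 3*(-7))²/882 = 41178*(1/3910) + (-5 - 21)²*(1/882) = 20589/1955 + (-26)²*(1/882) = 20589/1955 + 676*(1/882) = 20589/1955 + 338/441 = 9740539/862155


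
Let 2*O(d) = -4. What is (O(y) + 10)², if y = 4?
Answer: 64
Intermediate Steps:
O(d) = -2 (O(d) = (½)*(-4) = -2)
(O(y) + 10)² = (-2 + 10)² = 8² = 64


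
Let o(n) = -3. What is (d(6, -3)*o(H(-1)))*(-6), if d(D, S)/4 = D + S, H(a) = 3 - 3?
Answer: 216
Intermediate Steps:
H(a) = 0
d(D, S) = 4*D + 4*S (d(D, S) = 4*(D + S) = 4*D + 4*S)
(d(6, -3)*o(H(-1)))*(-6) = ((4*6 + 4*(-3))*(-3))*(-6) = ((24 - 12)*(-3))*(-6) = (12*(-3))*(-6) = -36*(-6) = 216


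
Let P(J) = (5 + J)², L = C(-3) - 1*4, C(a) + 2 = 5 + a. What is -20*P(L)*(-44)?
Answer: 880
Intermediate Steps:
C(a) = 3 + a (C(a) = -2 + (5 + a) = 3 + a)
L = -4 (L = (3 - 3) - 1*4 = 0 - 4 = -4)
-20*P(L)*(-44) = -20*(5 - 4)²*(-44) = -20*1²*(-44) = -20*1*(-44) = -20*(-44) = 880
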